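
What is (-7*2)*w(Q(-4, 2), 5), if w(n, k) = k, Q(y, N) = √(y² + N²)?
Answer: -70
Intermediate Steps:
Q(y, N) = √(N² + y²)
(-7*2)*w(Q(-4, 2), 5) = -7*2*5 = -14*5 = -70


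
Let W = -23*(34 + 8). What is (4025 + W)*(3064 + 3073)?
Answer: 18773083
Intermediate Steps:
W = -966 (W = -23*42 = -966)
(4025 + W)*(3064 + 3073) = (4025 - 966)*(3064 + 3073) = 3059*6137 = 18773083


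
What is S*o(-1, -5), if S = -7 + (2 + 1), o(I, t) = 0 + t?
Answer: 20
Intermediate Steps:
o(I, t) = t
S = -4 (S = -7 + 3 = -4)
S*o(-1, -5) = -4*(-5) = 20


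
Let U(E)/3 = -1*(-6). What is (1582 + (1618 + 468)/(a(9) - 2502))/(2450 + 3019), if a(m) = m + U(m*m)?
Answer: 3913364/13535775 ≈ 0.28911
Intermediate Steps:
U(E) = 18 (U(E) = 3*(-1*(-6)) = 3*6 = 18)
a(m) = 18 + m (a(m) = m + 18 = 18 + m)
(1582 + (1618 + 468)/(a(9) - 2502))/(2450 + 3019) = (1582 + (1618 + 468)/((18 + 9) - 2502))/(2450 + 3019) = (1582 + 2086/(27 - 2502))/5469 = (1582 + 2086/(-2475))*(1/5469) = (1582 + 2086*(-1/2475))*(1/5469) = (1582 - 2086/2475)*(1/5469) = (3913364/2475)*(1/5469) = 3913364/13535775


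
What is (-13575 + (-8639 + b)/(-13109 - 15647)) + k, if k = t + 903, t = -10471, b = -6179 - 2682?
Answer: -23767236/1027 ≈ -23142.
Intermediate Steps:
b = -8861
k = -9568 (k = -10471 + 903 = -9568)
(-13575 + (-8639 + b)/(-13109 - 15647)) + k = (-13575 + (-8639 - 8861)/(-13109 - 15647)) - 9568 = (-13575 - 17500/(-28756)) - 9568 = (-13575 - 17500*(-1/28756)) - 9568 = (-13575 + 625/1027) - 9568 = -13940900/1027 - 9568 = -23767236/1027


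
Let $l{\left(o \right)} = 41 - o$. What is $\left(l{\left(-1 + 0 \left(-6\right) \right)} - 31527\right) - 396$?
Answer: $-31881$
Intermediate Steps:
$\left(l{\left(-1 + 0 \left(-6\right) \right)} - 31527\right) - 396 = \left(\left(41 - \left(-1 + 0 \left(-6\right)\right)\right) - 31527\right) - 396 = \left(\left(41 - \left(-1 + 0\right)\right) - 31527\right) - 396 = \left(\left(41 - -1\right) - 31527\right) - 396 = \left(\left(41 + 1\right) - 31527\right) - 396 = \left(42 - 31527\right) - 396 = -31485 - 396 = -31881$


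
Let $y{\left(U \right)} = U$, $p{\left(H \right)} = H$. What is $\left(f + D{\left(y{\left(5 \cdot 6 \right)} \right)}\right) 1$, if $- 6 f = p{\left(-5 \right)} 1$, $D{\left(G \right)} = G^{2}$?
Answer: $\frac{5405}{6} \approx 900.83$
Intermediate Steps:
$f = \frac{5}{6}$ ($f = - \frac{\left(-5\right) 1}{6} = \left(- \frac{1}{6}\right) \left(-5\right) = \frac{5}{6} \approx 0.83333$)
$\left(f + D{\left(y{\left(5 \cdot 6 \right)} \right)}\right) 1 = \left(\frac{5}{6} + \left(5 \cdot 6\right)^{2}\right) 1 = \left(\frac{5}{6} + 30^{2}\right) 1 = \left(\frac{5}{6} + 900\right) 1 = \frac{5405}{6} \cdot 1 = \frac{5405}{6}$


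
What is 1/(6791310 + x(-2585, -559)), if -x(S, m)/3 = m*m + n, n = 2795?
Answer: 1/5845482 ≈ 1.7107e-7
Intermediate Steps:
x(S, m) = -8385 - 3*m² (x(S, m) = -3*(m*m + 2795) = -3*(m² + 2795) = -3*(2795 + m²) = -8385 - 3*m²)
1/(6791310 + x(-2585, -559)) = 1/(6791310 + (-8385 - 3*(-559)²)) = 1/(6791310 + (-8385 - 3*312481)) = 1/(6791310 + (-8385 - 937443)) = 1/(6791310 - 945828) = 1/5845482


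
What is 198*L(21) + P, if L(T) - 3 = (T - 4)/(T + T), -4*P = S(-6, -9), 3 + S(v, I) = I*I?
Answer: 9165/14 ≈ 654.64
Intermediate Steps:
S(v, I) = -3 + I**2 (S(v, I) = -3 + I*I = -3 + I**2)
P = -39/2 (P = -(-3 + (-9)**2)/4 = -(-3 + 81)/4 = -1/4*78 = -39/2 ≈ -19.500)
L(T) = 3 + (-4 + T)/(2*T) (L(T) = 3 + (T - 4)/(T + T) = 3 + (-4 + T)/((2*T)) = 3 + (-4 + T)*(1/(2*T)) = 3 + (-4 + T)/(2*T))
198*L(21) + P = 198*(7/2 - 2/21) - 39/2 = 198*(143/42) - 39/2 = 4719/7 - 39/2 = 9165/14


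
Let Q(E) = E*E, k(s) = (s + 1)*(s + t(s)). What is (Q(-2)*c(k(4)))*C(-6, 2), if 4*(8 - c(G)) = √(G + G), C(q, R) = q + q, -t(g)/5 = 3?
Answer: -384 + 12*I*√110 ≈ -384.0 + 125.86*I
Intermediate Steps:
t(g) = -15 (t(g) = -5*3 = -15)
C(q, R) = 2*q
k(s) = (1 + s)*(-15 + s) (k(s) = (s + 1)*(s - 15) = (1 + s)*(-15 + s))
c(G) = 8 - √2*√G/4 (c(G) = 8 - √(G + G)/4 = 8 - √2*√G/4)
Q(E) = E²
(Q(-2)*c(k(4)))*C(-6, 2) = ((-2)²*(8 - √2*√(-15 + 4² - 14*4)/4))*(2*(-6)) = (4*(8 - √2*√(-15 + 16 - 56)/4))*(-12) = (4*(8 - √2*√(-55)/4))*(-12) = (4*(8 - √2*I*√55/4))*(-12) = (4*(8 - I*√110/4))*(-12) = (32 - I*√110)*(-12) = -384 + 12*I*√110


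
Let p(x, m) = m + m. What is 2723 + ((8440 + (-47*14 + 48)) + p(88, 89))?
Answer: 10731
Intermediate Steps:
p(x, m) = 2*m
2723 + ((8440 + (-47*14 + 48)) + p(88, 89)) = 2723 + ((8440 + (-47*14 + 48)) + 2*89) = 2723 + ((8440 + (-658 + 48)) + 178) = 2723 + ((8440 - 610) + 178) = 2723 + (7830 + 178) = 2723 + 8008 = 10731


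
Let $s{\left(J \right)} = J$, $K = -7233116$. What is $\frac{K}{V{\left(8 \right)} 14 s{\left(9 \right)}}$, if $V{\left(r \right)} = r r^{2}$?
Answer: $- \frac{1808279}{16128} \approx -112.12$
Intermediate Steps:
$V{\left(r \right)} = r^{3}$
$\frac{K}{V{\left(8 \right)} 14 s{\left(9 \right)}} = - \frac{7233116}{8^{3} \cdot 14 \cdot 9} = - \frac{7233116}{512 \cdot 14 \cdot 9} = - \frac{7233116}{7168 \cdot 9} = - \frac{7233116}{64512} = \left(-7233116\right) \frac{1}{64512} = - \frac{1808279}{16128}$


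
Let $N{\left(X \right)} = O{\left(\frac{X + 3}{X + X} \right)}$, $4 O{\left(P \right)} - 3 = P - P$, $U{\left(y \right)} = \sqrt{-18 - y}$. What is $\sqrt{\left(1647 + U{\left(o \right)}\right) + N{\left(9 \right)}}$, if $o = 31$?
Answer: $\frac{\sqrt{6591 + 28 i}}{2} \approx 40.593 + 0.086223 i$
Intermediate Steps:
$O{\left(P \right)} = \frac{3}{4}$ ($O{\left(P \right)} = \frac{3}{4} + \frac{P - P}{4} = \frac{3}{4} + \frac{1}{4} \cdot 0 = \frac{3}{4} + 0 = \frac{3}{4}$)
$N{\left(X \right)} = \frac{3}{4}$
$\sqrt{\left(1647 + U{\left(o \right)}\right) + N{\left(9 \right)}} = \sqrt{\left(1647 + \sqrt{-18 - 31}\right) + \frac{3}{4}} = \sqrt{\left(1647 + \sqrt{-49}\right) + \frac{3}{4}} = \sqrt{\left(1647 + 7 i\right) + \frac{3}{4}} = \sqrt{\frac{6591}{4} + 7 i}$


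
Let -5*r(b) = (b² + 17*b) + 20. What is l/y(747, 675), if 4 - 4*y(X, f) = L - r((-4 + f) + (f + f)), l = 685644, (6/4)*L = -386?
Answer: -20569320/6176267 ≈ -3.3304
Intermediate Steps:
L = -772/3 (L = (⅔)*(-386) = -772/3 ≈ -257.33)
r(b) = -4 - 17*b/5 - b²/5 (r(b) = -((b² + 17*b) + 20)/5 = -(20 + b² + 17*b)/5 = -4 - 17*b/5 - b²/5)
y(X, f) = 1016/15 - 51*f/20 - (-4 + 3*f)²/20 (y(X, f) = 1 - (-772/3 - (-4 - 17*((-4 + f) + (f + f))/5 - ((-4 + f) + (f + f))²/5))/4 = 1 - (-772/3 - (-4 - 17*((-4 + f) + 2*f)/5 - ((-4 + f) + 2*f)²/5))/4 = 1 - (-772/3 - (-4 - 17*(-4 + 3*f)/5 - (-4 + 3*f)²/5))/4 = 1 - (-772/3 - (-4 + (68/5 - 51*f/5) - (-4 + 3*f)²/5))/4 = 1 - (-772/3 - (48/5 - 51*f/5 - (-4 + 3*f)²/5))/4 = 1 - (-772/3 + (-48/5 + (-4 + 3*f)²/5 + 51*f/5))/4 = 1 - (-4004/15 + (-4 + 3*f)²/5 + 51*f/5)/4 = 1 + (1001/15 - 51*f/20 - (-4 + 3*f)²/20) = 1016/15 - 51*f/20 - (-4 + 3*f)²/20)
l/y(747, 675) = 685644/(1004/15 - 27/20*675 - 9/20*675²) = 685644/(1004/15 - 3645/4 - 9/20*455625) = 685644/(1004/15 - 3645/4 - 820125/4) = 685644/(-6176267/30) = 685644*(-30/6176267) = -20569320/6176267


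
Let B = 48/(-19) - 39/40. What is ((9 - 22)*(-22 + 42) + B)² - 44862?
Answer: 14192176921/577600 ≈ 24571.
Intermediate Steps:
B = -2661/760 (B = 48*(-1/19) - 39*1/40 = -48/19 - 39/40 = -2661/760 ≈ -3.5013)
((9 - 22)*(-22 + 42) + B)² - 44862 = ((9 - 22)*(-22 + 42) - 2661/760)² - 44862 = (-13*20 - 2661/760)² - 44862 = (-260 - 2661/760)² - 44862 = (-200261/760)² - 44862 = 40104468121/577600 - 44862 = 14192176921/577600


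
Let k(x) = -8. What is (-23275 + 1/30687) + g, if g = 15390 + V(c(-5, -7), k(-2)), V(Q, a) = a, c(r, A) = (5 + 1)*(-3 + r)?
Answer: -242212490/30687 ≈ -7893.0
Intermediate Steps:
c(r, A) = -18 + 6*r (c(r, A) = 6*(-3 + r) = -18 + 6*r)
g = 15382 (g = 15390 - 8 = 15382)
(-23275 + 1/30687) + g = (-23275 + 1/30687) + 15382 = -714239924/30687 + 15382 = -242212490/30687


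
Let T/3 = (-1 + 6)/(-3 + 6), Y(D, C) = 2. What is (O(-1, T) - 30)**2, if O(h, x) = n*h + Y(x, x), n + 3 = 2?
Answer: 729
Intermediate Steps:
n = -1 (n = -3 + 2 = -1)
T = 5 (T = 3*((-1 + 6)/(-3 + 6)) = 3*(5/3) = 5)
O(h, x) = 2 - h (O(h, x) = -h + 2 = 2 - h)
(O(-1, T) - 30)**2 = ((2 - 1*(-1)) - 30)**2 = ((2 + 1) - 30)**2 = (3 - 30)**2 = (-27)**2 = 729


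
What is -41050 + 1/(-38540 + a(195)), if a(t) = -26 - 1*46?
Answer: -1585022601/38612 ≈ -41050.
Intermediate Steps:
a(t) = -72 (a(t) = -26 - 46 = -72)
-41050 + 1/(-38540 + a(195)) = -41050 + 1/(-38540 - 72) = -41050 + 1/(-38612) = -41050 - 1/38612 = -1585022601/38612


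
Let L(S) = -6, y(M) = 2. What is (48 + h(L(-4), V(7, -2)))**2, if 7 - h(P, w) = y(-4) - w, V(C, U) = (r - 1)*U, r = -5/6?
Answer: 28900/9 ≈ 3211.1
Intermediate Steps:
r = -5/6 (r = -5*1/6 = -5/6 ≈ -0.83333)
V(C, U) = -11*U/6 (V(C, U) = (-5/6 - 1)*U = -11*U/6)
h(P, w) = 5 + w (h(P, w) = 7 - (2 - w) = 7 + (-2 + w) = 5 + w)
(48 + h(L(-4), V(7, -2)))**2 = (48 + (5 - 11/6*(-2)))**2 = (48 + (5 + 11/3))**2 = (48 + 26/3)**2 = (170/3)**2 = 28900/9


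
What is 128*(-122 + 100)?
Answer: -2816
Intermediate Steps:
128*(-122 + 100) = 128*(-22) = -2816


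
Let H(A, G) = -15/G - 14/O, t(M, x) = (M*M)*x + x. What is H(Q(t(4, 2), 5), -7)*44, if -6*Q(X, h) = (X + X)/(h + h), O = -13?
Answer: 12892/91 ≈ 141.67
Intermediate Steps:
t(M, x) = x + x*M² (t(M, x) = M²*x + x = x*M² + x = x + x*M²)
Q(X, h) = -X/(6*h) (Q(X, h) = -(X + X)/(6*(h + h)) = -2*X/(6*(2*h)) = -2*X*1/(2*h)/6 = -X/(6*h))
H(A, G) = 14/13 - 15/G (H(A, G) = -15/G - 14/(-13) = -15/G - 14*(-1/13) = -15/G + 14/13 = 14/13 - 15/G)
H(Q(t(4, 2), 5), -7)*44 = (14/13 - 15/(-7))*44 = (14/13 - 15*(-⅐))*44 = (14/13 + 15/7)*44 = (293/91)*44 = 12892/91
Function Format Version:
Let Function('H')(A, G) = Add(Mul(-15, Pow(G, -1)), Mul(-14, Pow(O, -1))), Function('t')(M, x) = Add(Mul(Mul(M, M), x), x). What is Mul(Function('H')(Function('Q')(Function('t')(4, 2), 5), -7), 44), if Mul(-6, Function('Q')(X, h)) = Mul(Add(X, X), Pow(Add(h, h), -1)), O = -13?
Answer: Rational(12892, 91) ≈ 141.67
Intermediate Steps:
Function('t')(M, x) = Add(x, Mul(x, Pow(M, 2))) (Function('t')(M, x) = Add(Mul(Pow(M, 2), x), x) = Add(Mul(x, Pow(M, 2)), x) = Add(x, Mul(x, Pow(M, 2))))
Function('Q')(X, h) = Mul(Rational(-1, 6), X, Pow(h, -1)) (Function('Q')(X, h) = Mul(Rational(-1, 6), Mul(Add(X, X), Pow(Add(h, h), -1))) = Mul(Rational(-1, 6), Mul(Mul(2, X), Pow(Mul(2, h), -1))) = Mul(Rational(-1, 6), Mul(Mul(2, X), Mul(Rational(1, 2), Pow(h, -1)))) = Mul(Rational(-1, 6), Mul(X, Pow(h, -1))) = Mul(Rational(-1, 6), X, Pow(h, -1)))
Function('H')(A, G) = Add(Rational(14, 13), Mul(-15, Pow(G, -1))) (Function('H')(A, G) = Add(Mul(-15, Pow(G, -1)), Mul(-14, Pow(-13, -1))) = Add(Mul(-15, Pow(G, -1)), Mul(-14, Rational(-1, 13))) = Add(Mul(-15, Pow(G, -1)), Rational(14, 13)) = Add(Rational(14, 13), Mul(-15, Pow(G, -1))))
Mul(Function('H')(Function('Q')(Function('t')(4, 2), 5), -7), 44) = Mul(Add(Rational(14, 13), Mul(-15, Pow(-7, -1))), 44) = Mul(Add(Rational(14, 13), Mul(-15, Rational(-1, 7))), 44) = Mul(Add(Rational(14, 13), Rational(15, 7)), 44) = Mul(Rational(293, 91), 44) = Rational(12892, 91)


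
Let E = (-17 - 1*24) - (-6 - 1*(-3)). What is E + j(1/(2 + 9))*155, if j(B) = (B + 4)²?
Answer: 309277/121 ≈ 2556.0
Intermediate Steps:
j(B) = (4 + B)²
E = -38 (E = (-17 - 24) - (-6 + 3) = -41 - 1*(-3) = -41 + 3 = -38)
E + j(1/(2 + 9))*155 = -38 + (4 + 1/(2 + 9))²*155 = -38 + (4 + 1/11)²*155 = -38 + (45/11)²*155 = -38 + (2025/121)*155 = -38 + 313875/121 = 309277/121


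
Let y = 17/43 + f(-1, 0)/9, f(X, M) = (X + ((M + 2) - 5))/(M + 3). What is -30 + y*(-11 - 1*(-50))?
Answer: -7879/387 ≈ -20.359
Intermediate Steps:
f(X, M) = (-3 + M + X)/(3 + M) (f(X, M) = (X + ((2 + M) - 5))/(3 + M) = (X + (-3 + M))/(3 + M) = (-3 + M + X)/(3 + M))
y = 287/1161 (y = 17/43 + ((-3 + 0 - 1)/(3 + 0))/9 = 17*(1/43) + (-4/3)*(⅑) = 17/43 + ((⅓)*(-4))*(⅑) = 17/43 - 4/3*⅑ = 17/43 - 4/27 = 287/1161 ≈ 0.24720)
-30 + y*(-11 - 1*(-50)) = -30 + 287*(-11 - 1*(-50))/1161 = -30 + 287*(-11 + 50)/1161 = -30 + (287/1161)*39 = -30 + 3731/387 = -7879/387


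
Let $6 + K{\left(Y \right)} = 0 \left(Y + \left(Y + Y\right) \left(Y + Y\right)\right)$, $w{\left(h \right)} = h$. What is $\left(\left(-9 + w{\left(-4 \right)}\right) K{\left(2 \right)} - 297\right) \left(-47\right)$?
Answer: $10293$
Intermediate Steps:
$K{\left(Y \right)} = -6$ ($K{\left(Y \right)} = -6 + 0 \left(Y + \left(Y + Y\right) \left(Y + Y\right)\right) = -6 + 0 \left(Y + 2 Y 2 Y\right) = -6 + 0 \left(Y + 4 Y^{2}\right) = -6 + 0 = -6$)
$\left(\left(-9 + w{\left(-4 \right)}\right) K{\left(2 \right)} - 297\right) \left(-47\right) = \left(\left(-9 - 4\right) \left(-6\right) - 297\right) \left(-47\right) = \left(\left(-13\right) \left(-6\right) - 297\right) \left(-47\right) = \left(78 - 297\right) \left(-47\right) = \left(-219\right) \left(-47\right) = 10293$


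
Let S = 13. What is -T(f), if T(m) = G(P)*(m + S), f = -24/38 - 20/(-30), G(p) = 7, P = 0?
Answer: -5201/57 ≈ -91.246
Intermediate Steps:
f = 2/57 (f = -24*1/38 - 20*(-1/30) = -12/19 + ⅔ = 2/57 ≈ 0.035088)
T(m) = 91 + 7*m (T(m) = 7*(m + 13) = 7*(13 + m) = 91 + 7*m)
-T(f) = -(91 + 7*(2/57)) = -(91 + 14/57) = -1*5201/57 = -5201/57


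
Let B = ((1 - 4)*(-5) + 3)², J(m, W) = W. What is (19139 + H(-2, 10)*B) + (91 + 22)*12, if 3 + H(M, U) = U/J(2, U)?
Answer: 19847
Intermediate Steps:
H(M, U) = -2 (H(M, U) = -3 + U/U = -3 + 1 = -2)
B = 324 (B = (-3*(-5) + 3)² = (15 + 3)² = 18² = 324)
(19139 + H(-2, 10)*B) + (91 + 22)*12 = (19139 - 2*324) + (91 + 22)*12 = (19139 - 648) + 113*12 = 18491 + 1356 = 19847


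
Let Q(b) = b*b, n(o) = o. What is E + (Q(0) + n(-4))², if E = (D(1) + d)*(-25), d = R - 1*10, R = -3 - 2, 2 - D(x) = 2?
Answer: 391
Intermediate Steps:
D(x) = 0 (D(x) = 2 - 1*2 = 2 - 2 = 0)
R = -5
d = -15 (d = -5 - 1*10 = -5 - 10 = -15)
Q(b) = b²
E = 375 (E = (0 - 15)*(-25) = -15*(-25) = 375)
E + (Q(0) + n(-4))² = 375 + (0² - 4)² = 375 + (0 - 4)² = 375 + (-4)² = 375 + 16 = 391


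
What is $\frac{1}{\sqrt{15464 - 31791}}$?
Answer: $- \frac{i \sqrt{16327}}{16327} \approx - 0.0078261 i$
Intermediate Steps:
$\frac{1}{\sqrt{15464 - 31791}} = \frac{1}{\sqrt{-16327}} = \frac{1}{i \sqrt{16327}} = - \frac{i \sqrt{16327}}{16327}$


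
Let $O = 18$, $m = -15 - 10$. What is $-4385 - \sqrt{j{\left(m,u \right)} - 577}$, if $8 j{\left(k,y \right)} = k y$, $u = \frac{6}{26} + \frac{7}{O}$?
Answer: $-4385 - \frac{i \sqrt{14088997}}{156} \approx -4385.0 - 24.061 i$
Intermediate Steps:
$m = -25$
$u = \frac{145}{234}$ ($u = \frac{6}{26} + \frac{7}{18} = 6 \cdot \frac{1}{26} + 7 \cdot \frac{1}{18} = \frac{3}{13} + \frac{7}{18} = \frac{145}{234} \approx 0.61966$)
$j{\left(k,y \right)} = \frac{k y}{8}$
$-4385 - \sqrt{j{\left(m,u \right)} - 577} = -4385 - \sqrt{\frac{1}{8} \left(-25\right) \frac{145}{234} - 577} = -4385 - \sqrt{- \frac{3625}{1872} - 577} = -4385 - \sqrt{- \frac{1083769}{1872}} = -4385 - \frac{i \sqrt{14088997}}{156}$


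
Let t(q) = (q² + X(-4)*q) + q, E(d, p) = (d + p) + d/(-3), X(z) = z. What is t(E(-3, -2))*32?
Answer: 896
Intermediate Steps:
E(d, p) = p + 2*d/3 (E(d, p) = (d + p) + d*(-⅓) = (d + p) - d/3 = p + 2*d/3)
t(q) = q² - 3*q (t(q) = (q² - 4*q) + q = q² - 3*q)
t(E(-3, -2))*32 = ((-2 + (⅔)*(-3))*(-3 + (-2 + (⅔)*(-3))))*32 = ((-2 - 2)*(-3 + (-2 - 2)))*32 = -4*(-3 - 4)*32 = -4*(-7)*32 = 28*32 = 896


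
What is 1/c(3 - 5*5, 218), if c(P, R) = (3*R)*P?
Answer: -1/14388 ≈ -6.9502e-5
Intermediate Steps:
c(P, R) = 3*P*R
1/c(3 - 5*5, 218) = 1/(3*(3 - 5*5)*218) = 1/(3*(3 - 25)*218) = 1/(3*(-22)*218) = 1/(-14388) = -1/14388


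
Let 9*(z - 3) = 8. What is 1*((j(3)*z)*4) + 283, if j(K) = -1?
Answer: 2407/9 ≈ 267.44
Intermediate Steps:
z = 35/9 (z = 3 + (⅑)*8 = 3 + 8/9 = 35/9 ≈ 3.8889)
1*((j(3)*z)*4) + 283 = 1*(-1*35/9*4) + 283 = 1*(-35/9*4) + 283 = 1*(-140/9) + 283 = -140/9 + 283 = 2407/9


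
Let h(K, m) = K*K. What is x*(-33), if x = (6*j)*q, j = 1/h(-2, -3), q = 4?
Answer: -198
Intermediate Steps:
h(K, m) = K**2
j = 1/4 (j = 1/((-2)**2) = 1/4 ≈ 0.25000)
x = 6 (x = (6*(1/4))*4 = (3/2)*4 = 6)
x*(-33) = 6*(-33) = -198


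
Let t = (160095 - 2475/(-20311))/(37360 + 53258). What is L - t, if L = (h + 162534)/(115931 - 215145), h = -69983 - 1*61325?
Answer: -31673845228919/15217296136031 ≈ -2.0814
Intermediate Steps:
h = -131308 (h = -69983 - 61325 = -131308)
t = 541948670/306757033 (t = (160095 - 2475*(-1/20311))/90618 = (160095 + 2475/20311)*(1/90618) = (3251692020/20311)*(1/90618) = 541948670/306757033 ≈ 1.7667)
L = -15613/49607 (L = (-131308 + 162534)/(115931 - 215145) = 31226/(-99214) = 31226*(-1/99214) = -15613/49607 ≈ -0.31473)
L - t = -15613/49607 - 1*541948670/306757033 = -15613/49607 - 541948670/306757033 = -31673845228919/15217296136031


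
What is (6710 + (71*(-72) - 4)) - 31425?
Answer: -29831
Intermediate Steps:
(6710 + (71*(-72) - 4)) - 31425 = (6710 + (-5112 - 4)) - 31425 = (6710 - 5116) - 31425 = 1594 - 31425 = -29831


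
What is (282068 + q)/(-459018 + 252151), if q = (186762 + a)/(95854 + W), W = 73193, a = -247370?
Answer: -47682688588/34970245749 ≈ -1.3635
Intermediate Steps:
q = -60608/169047 (q = (186762 - 247370)/(95854 + 73193) = -60608/169047 ≈ -0.35853)
(282068 + q)/(-459018 + 252151) = (282068 - 60608/169047)/(-459018 + 252151) = (47682688588/169047)/(-206867) = (47682688588/169047)*(-1/206867) = -47682688588/34970245749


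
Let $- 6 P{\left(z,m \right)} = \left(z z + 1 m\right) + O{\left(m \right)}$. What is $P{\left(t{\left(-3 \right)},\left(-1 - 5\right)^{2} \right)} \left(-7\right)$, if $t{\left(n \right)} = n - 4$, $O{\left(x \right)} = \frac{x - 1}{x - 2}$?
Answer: $\frac{6825}{68} \approx 100.37$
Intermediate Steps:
$O{\left(x \right)} = \frac{-1 + x}{-2 + x}$
$t{\left(n \right)} = -4 + n$
$P{\left(z,m \right)} = - \frac{m}{6} - \frac{z^{2}}{6} - \frac{-1 + m}{6 \left(-2 + m\right)}$ ($P{\left(z,m \right)} = - \frac{\left(z z + 1 m\right) + \frac{-1 + m}{-2 + m}}{6} = - \frac{\left(z^{2} + m\right) + \frac{-1 + m}{-2 + m}}{6} = - \frac{\left(m + z^{2}\right) + \frac{-1 + m}{-2 + m}}{6} = - \frac{m + z^{2} + \frac{-1 + m}{-2 + m}}{6} = - \frac{m}{6} - \frac{z^{2}}{6} - \frac{-1 + m}{6 \left(-2 + m\right)}$)
$P{\left(t{\left(-3 \right)},\left(-1 - 5\right)^{2} \right)} \left(-7\right) = \frac{1 - \left(-1 - 5\right)^{2} - \left(-2 + \left(-1 - 5\right)^{2}\right) \left(\left(-1 - 5\right)^{2} + \left(-4 - 3\right)^{2}\right)}{6 \left(-2 + \left(-1 - 5\right)^{2}\right)} \left(-7\right) = \frac{1 - \left(-6\right)^{2} - \left(-2 + \left(-6\right)^{2}\right) \left(\left(-6\right)^{2} + \left(-7\right)^{2}\right)}{6 \left(-2 + \left(-6\right)^{2}\right)} \left(-7\right) = \frac{1 - 36 - \left(-2 + 36\right) \left(36 + 49\right)}{6 \left(-2 + 36\right)} \left(-7\right) = \frac{1 - 36 - 34 \cdot 85}{6 \cdot 34} \left(-7\right) = \frac{1}{6} \cdot \frac{1}{34} \left(1 - 36 - 2890\right) \left(-7\right) = \frac{1}{6} \cdot \frac{1}{34} \left(-2925\right) \left(-7\right) = \left(- \frac{975}{68}\right) \left(-7\right) = \frac{6825}{68}$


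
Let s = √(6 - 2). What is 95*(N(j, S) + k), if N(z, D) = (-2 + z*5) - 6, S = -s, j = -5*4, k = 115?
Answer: 665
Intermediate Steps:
s = 2 (s = √4 = 2)
j = -20
S = -2 (S = -1*2 = -2)
N(z, D) = -8 + 5*z (N(z, D) = (-2 + 5*z) - 6 = -8 + 5*z)
95*(N(j, S) + k) = 95*((-8 + 5*(-20)) + 115) = 95*((-8 - 100) + 115) = 95*(-108 + 115) = 95*7 = 665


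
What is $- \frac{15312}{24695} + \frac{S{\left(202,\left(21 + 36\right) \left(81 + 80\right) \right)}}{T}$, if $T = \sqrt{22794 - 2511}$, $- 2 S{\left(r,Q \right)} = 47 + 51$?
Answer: $- \frac{1392}{2245} - \frac{49 \sqrt{20283}}{20283} \approx -0.9641$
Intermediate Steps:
$S{\left(r,Q \right)} = -49$ ($S{\left(r,Q \right)} = - \frac{47 + 51}{2} = \left(- \frac{1}{2}\right) 98 = -49$)
$T = \sqrt{20283} \approx 142.42$
$- \frac{15312}{24695} + \frac{S{\left(202,\left(21 + 36\right) \left(81 + 80\right) \right)}}{T} = - \frac{15312}{24695} - \frac{49}{\sqrt{20283}} = \left(-15312\right) \frac{1}{24695} - 49 \frac{\sqrt{20283}}{20283} = - \frac{1392}{2245} - \frac{49 \sqrt{20283}}{20283}$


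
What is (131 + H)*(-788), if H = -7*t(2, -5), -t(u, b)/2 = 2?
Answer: -125292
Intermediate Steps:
t(u, b) = -4 (t(u, b) = -2*2 = -4)
H = 28 (H = -7*(-4) = 28)
(131 + H)*(-788) = (131 + 28)*(-788) = 159*(-788) = -125292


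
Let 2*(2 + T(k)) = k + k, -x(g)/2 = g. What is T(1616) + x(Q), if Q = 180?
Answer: 1254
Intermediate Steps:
x(g) = -2*g
T(k) = -2 + k (T(k) = -2 + (k + k)/2 = -2 + (2*k)/2 = -2 + k)
T(1616) + x(Q) = (-2 + 1616) - 2*180 = 1614 - 360 = 1254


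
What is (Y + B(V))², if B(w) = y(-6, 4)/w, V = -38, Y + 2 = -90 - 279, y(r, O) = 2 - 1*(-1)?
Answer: 198838201/1444 ≈ 1.3770e+5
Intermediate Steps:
y(r, O) = 3 (y(r, O) = 2 + 1 = 3)
Y = -371 (Y = -2 + (-90 - 279) = -2 - 369 = -371)
B(w) = 3/w
(Y + B(V))² = (-371 + 3/(-38))² = (-371 + 3*(-1/38))² = (-371 - 3/38)² = (-14101/38)² = 198838201/1444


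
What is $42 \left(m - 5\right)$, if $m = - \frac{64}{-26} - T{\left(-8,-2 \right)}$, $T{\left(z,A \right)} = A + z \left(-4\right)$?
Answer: $- \frac{17766}{13} \approx -1366.6$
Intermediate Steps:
$T{\left(z,A \right)} = A - 4 z$
$m = - \frac{358}{13}$ ($m = - \frac{64}{-26} - \left(-2 - -32\right) = \left(-64\right) \left(- \frac{1}{26}\right) - \left(-2 + 32\right) = \frac{32}{13} - 30 = - \frac{358}{13} \approx -27.538$)
$42 \left(m - 5\right) = 42 \left(- \frac{358}{13} - 5\right) = 42 \left(- \frac{423}{13}\right) = - \frac{17766}{13}$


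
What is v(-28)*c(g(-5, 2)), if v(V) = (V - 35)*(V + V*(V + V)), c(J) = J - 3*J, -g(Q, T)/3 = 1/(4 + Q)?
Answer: 582120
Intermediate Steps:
g(Q, T) = -3/(4 + Q)
c(J) = -2*J
v(V) = (-35 + V)*(V + 2*V²) (v(V) = (-35 + V)*(V + V*(2*V)) = (-35 + V)*(V + 2*V²))
v(-28)*c(g(-5, 2)) = (-28*(-35 - 69*(-28) + 2*(-28)²))*(-(-6)/(4 - 5)) = (-28*(-35 + 1932 + 2*784))*(-(-6)/(-1)) = (-28*(-35 + 1932 + 1568))*(-(-6)*(-1)) = (-28*3465)*(-2*3) = -97020*(-6) = 582120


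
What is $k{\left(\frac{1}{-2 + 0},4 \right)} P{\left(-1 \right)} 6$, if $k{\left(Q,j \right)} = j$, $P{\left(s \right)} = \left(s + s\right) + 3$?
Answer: $24$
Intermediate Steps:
$P{\left(s \right)} = 3 + 2 s$ ($P{\left(s \right)} = 2 s + 3 = 3 + 2 s$)
$k{\left(\frac{1}{-2 + 0},4 \right)} P{\left(-1 \right)} 6 = 4 \left(3 + 2 \left(-1\right)\right) 6 = 4 \left(3 - 2\right) 6 = 4 \cdot 1 \cdot 6 = 4 \cdot 6 = 24$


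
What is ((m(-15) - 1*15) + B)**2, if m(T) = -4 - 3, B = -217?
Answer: 57121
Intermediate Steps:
m(T) = -7
((m(-15) - 1*15) + B)**2 = ((-7 - 1*15) - 217)**2 = ((-7 - 15) - 217)**2 = (-22 - 217)**2 = (-239)**2 = 57121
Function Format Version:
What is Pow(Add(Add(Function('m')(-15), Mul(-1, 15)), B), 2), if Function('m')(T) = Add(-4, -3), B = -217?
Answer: 57121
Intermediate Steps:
Function('m')(T) = -7
Pow(Add(Add(Function('m')(-15), Mul(-1, 15)), B), 2) = Pow(Add(Add(-7, Mul(-1, 15)), -217), 2) = Pow(Add(Add(-7, -15), -217), 2) = Pow(Add(-22, -217), 2) = Pow(-239, 2) = 57121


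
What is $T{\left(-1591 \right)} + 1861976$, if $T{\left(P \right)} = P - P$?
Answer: $1861976$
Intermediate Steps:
$T{\left(P \right)} = 0$
$T{\left(-1591 \right)} + 1861976 = 0 + 1861976 = 1861976$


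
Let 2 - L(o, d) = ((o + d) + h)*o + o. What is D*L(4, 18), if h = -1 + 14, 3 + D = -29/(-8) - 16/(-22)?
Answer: -8449/44 ≈ -192.02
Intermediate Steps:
D = 119/88 (D = -3 + (-29/(-8) - 16/(-22)) = -3 + (-29*(-⅛) - 16*(-1/22)) = -3 + (29/8 + 8/11) = -3 + 383/88 = 119/88 ≈ 1.3523)
h = 13
L(o, d) = 2 - o - o*(13 + d + o) (L(o, d) = 2 - (((o + d) + 13)*o + o) = 2 - (((d + o) + 13)*o + o) = 2 - ((13 + d + o)*o + o) = 2 - (o*(13 + d + o) + o) = 2 - (o + o*(13 + d + o)) = 2 + (-o - o*(13 + d + o)) = 2 - o - o*(13 + d + o))
D*L(4, 18) = 119*(2 - 1*4² - 14*4 - 1*18*4)/88 = 119*(2 - 1*16 - 56 - 72)/88 = 119*(2 - 16 - 56 - 72)/88 = (119/88)*(-142) = -8449/44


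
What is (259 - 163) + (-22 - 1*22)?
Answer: 52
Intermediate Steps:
(259 - 163) + (-22 - 1*22) = 96 + (-22 - 22) = 96 - 44 = 52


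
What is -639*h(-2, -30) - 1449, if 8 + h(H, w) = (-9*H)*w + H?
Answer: 350001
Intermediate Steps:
h(H, w) = -8 + H - 9*H*w (h(H, w) = -8 + ((-9*H)*w + H) = -8 + (-9*H*w + H) = -8 + (H - 9*H*w) = -8 + H - 9*H*w)
-639*h(-2, -30) - 1449 = -639*(-8 - 2 - 9*(-2)*(-30)) - 1449 = -639*(-8 - 2 - 540) - 1449 = -639*(-550) - 1449 = 351450 - 1449 = 350001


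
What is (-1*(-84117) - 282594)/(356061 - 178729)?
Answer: -198477/177332 ≈ -1.1192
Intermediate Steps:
(-1*(-84117) - 282594)/(356061 - 178729) = (84117 - 282594)/177332 = -198477*1/177332 = -198477/177332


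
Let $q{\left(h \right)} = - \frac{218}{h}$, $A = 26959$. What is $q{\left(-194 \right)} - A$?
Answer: $- \frac{2614914}{97} \approx -26958.0$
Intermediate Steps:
$q{\left(-194 \right)} - A = - \frac{218}{-194} - 26959 = \left(-218\right) \left(- \frac{1}{194}\right) - 26959 = \frac{109}{97} - 26959 = - \frac{2614914}{97}$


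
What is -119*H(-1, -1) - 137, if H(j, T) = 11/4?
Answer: -1857/4 ≈ -464.25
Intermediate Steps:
H(j, T) = 11/4 (H(j, T) = 11*(¼) = 11/4)
-119*H(-1, -1) - 137 = -119*11/4 - 137 = -1309/4 - 137 = -1857/4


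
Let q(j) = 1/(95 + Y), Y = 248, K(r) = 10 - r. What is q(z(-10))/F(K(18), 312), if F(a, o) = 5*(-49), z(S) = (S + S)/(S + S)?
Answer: -1/84035 ≈ -1.1900e-5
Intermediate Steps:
z(S) = 1 (z(S) = (2*S)/((2*S)) = (2*S)*(1/(2*S)) = 1)
q(j) = 1/343 (q(j) = 1/(95 + 248) = 1/343)
F(a, o) = -245
q(z(-10))/F(K(18), 312) = (1/343)/(-245) = (1/343)*(-1/245) = -1/84035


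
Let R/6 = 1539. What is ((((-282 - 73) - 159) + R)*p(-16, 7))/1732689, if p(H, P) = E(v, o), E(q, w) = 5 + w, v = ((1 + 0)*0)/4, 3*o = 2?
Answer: 148240/5198067 ≈ 0.028518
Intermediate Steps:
o = ⅔ (o = (⅓)*2 = ⅔ ≈ 0.66667)
v = 0 (v = (1*0)*(¼) = 0*(¼) = 0)
p(H, P) = 17/3 (p(H, P) = 5 + ⅔ = 17/3)
R = 9234 (R = 6*1539 = 9234)
((((-282 - 73) - 159) + R)*p(-16, 7))/1732689 = ((((-282 - 73) - 159) + 9234)*(17/3))/1732689 = (((-355 - 159) + 9234)*(17/3))*(1/1732689) = ((-514 + 9234)*(17/3))*(1/1732689) = (8720*(17/3))*(1/1732689) = (148240/3)*(1/1732689) = 148240/5198067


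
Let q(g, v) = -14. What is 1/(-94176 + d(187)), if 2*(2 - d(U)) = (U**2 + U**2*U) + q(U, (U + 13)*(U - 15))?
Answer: -1/3381253 ≈ -2.9575e-7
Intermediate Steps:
d(U) = 9 - U**2/2 - U**3/2 (d(U) = 2 - ((U**2 + U**2*U) - 14)/2 = 2 - ((U**2 + U**3) - 14)/2 = 2 - (-14 + U**2 + U**3)/2 = 2 + (7 - U**2/2 - U**3/2) = 9 - U**2/2 - U**3/2)
1/(-94176 + d(187)) = 1/(-94176 + (9 - 1/2*187**2 - 1/2*187**3)) = 1/(-94176 + (9 - 1/2*34969 - 1/2*6539203)) = 1/(-94176 + (9 - 34969/2 - 6539203/2)) = 1/(-94176 - 3287077) = 1/(-3381253) = -1/3381253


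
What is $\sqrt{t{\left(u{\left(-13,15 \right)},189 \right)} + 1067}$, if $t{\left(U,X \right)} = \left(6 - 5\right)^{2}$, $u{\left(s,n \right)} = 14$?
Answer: $2 \sqrt{267} \approx 32.68$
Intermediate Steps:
$t{\left(U,X \right)} = 1$ ($t{\left(U,X \right)} = 1^{2} = 1$)
$\sqrt{t{\left(u{\left(-13,15 \right)},189 \right)} + 1067} = \sqrt{1 + 1067} = \sqrt{1068} = 2 \sqrt{267}$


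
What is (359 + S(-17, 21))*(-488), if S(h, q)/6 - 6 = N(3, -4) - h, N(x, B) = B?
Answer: -230824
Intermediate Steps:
S(h, q) = 12 - 6*h (S(h, q) = 36 + 6*(-4 - h) = 36 + (-24 - 6*h) = 12 - 6*h)
(359 + S(-17, 21))*(-488) = (359 + (12 - 6*(-17)))*(-488) = (359 + (12 + 102))*(-488) = (359 + 114)*(-488) = 473*(-488) = -230824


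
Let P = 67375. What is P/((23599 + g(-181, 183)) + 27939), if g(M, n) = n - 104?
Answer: 67375/51617 ≈ 1.3053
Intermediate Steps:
g(M, n) = -104 + n
P/((23599 + g(-181, 183)) + 27939) = 67375/((23599 + (-104 + 183)) + 27939) = 67375/((23599 + 79) + 27939) = 67375/(23678 + 27939) = 67375/51617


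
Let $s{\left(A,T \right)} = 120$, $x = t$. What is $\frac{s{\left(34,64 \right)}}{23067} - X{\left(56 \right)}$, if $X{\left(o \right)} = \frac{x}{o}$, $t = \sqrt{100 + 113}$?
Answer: $\frac{40}{7689} - \frac{\sqrt{213}}{56} \approx -0.25541$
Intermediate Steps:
$t = \sqrt{213} \approx 14.595$
$x = \sqrt{213} \approx 14.595$
$X{\left(o \right)} = \frac{\sqrt{213}}{o}$
$\frac{s{\left(34,64 \right)}}{23067} - X{\left(56 \right)} = \frac{120}{23067} - \frac{\sqrt{213}}{56} = 120 \cdot \frac{1}{23067} - \sqrt{213} \cdot \frac{1}{56} = \frac{40}{7689} - \frac{\sqrt{213}}{56}$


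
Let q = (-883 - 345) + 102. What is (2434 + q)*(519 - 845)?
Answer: -426408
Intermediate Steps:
q = -1126 (q = -1228 + 102 = -1126)
(2434 + q)*(519 - 845) = (2434 - 1126)*(519 - 845) = 1308*(-326) = -426408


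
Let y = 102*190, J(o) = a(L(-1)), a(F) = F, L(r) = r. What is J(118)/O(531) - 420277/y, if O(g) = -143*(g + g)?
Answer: -10637627917/490527180 ≈ -21.686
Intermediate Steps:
J(o) = -1
O(g) = -286*g
y = 19380
J(118)/O(531) - 420277/y = -1/((-286*531)) - 420277/19380 = -1/(-151866) - 420277*1/19380 = -1*(-1/151866) - 420277/19380 = 1/151866 - 420277/19380 = -10637627917/490527180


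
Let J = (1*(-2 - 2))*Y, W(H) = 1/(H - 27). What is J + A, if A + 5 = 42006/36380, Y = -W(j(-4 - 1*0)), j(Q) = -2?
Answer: -2101223/527510 ≈ -3.9833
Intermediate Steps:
W(H) = 1/(-27 + H)
Y = 1/29 (Y = -1/(-27 - 2) = -1/(-29) = -1*(-1/29) = 1/29 ≈ 0.034483)
A = -69947/18190 (A = -5 + 42006/36380 = -5 + 42006*(1/36380) = -5 + 21003/18190 = -69947/18190 ≈ -3.8454)
J = -4/29 (J = (1*(-2 - 2))*(1/29) = (1*(-4))*(1/29) = -4*1/29 = -4/29 ≈ -0.13793)
J + A = -4/29 - 69947/18190 = -2101223/527510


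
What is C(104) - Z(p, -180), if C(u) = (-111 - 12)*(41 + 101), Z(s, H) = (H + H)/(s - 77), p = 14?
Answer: -122302/7 ≈ -17472.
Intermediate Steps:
Z(s, H) = 2*H/(-77 + s) (Z(s, H) = (2*H)/(-77 + s) = 2*H/(-77 + s))
C(u) = -17466 (C(u) = -123*142 = -17466)
C(104) - Z(p, -180) = -17466 - 2*(-180)/(-77 + 14) = -17466 - 2*(-180)/(-63) = -17466 - 2*(-180)*(-1)/63 = -17466 - 1*40/7 = -17466 - 40/7 = -122302/7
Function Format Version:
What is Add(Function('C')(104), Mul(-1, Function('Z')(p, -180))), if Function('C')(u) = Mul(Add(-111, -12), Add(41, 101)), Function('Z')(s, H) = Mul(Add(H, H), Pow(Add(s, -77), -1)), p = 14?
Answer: Rational(-122302, 7) ≈ -17472.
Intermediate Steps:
Function('Z')(s, H) = Mul(2, H, Pow(Add(-77, s), -1)) (Function('Z')(s, H) = Mul(Mul(2, H), Pow(Add(-77, s), -1)) = Mul(2, H, Pow(Add(-77, s), -1)))
Function('C')(u) = -17466 (Function('C')(u) = Mul(-123, 142) = -17466)
Add(Function('C')(104), Mul(-1, Function('Z')(p, -180))) = Add(-17466, Mul(-1, Mul(2, -180, Pow(Add(-77, 14), -1)))) = Add(-17466, Mul(-1, Mul(2, -180, Pow(-63, -1)))) = Add(-17466, Mul(-1, Mul(2, -180, Rational(-1, 63)))) = Add(-17466, Mul(-1, Rational(40, 7))) = Add(-17466, Rational(-40, 7)) = Rational(-122302, 7)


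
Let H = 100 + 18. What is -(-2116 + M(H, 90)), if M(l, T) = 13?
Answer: 2103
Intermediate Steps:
H = 118
-(-2116 + M(H, 90)) = -(-2116 + 13) = -1*(-2103) = 2103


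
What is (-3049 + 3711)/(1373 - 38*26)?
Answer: 662/385 ≈ 1.7195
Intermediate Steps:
(-3049 + 3711)/(1373 - 38*26) = 662/(1373 - 988) = 662/385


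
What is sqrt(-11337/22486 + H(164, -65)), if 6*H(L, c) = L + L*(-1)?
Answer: I*sqrt(254923782)/22486 ≈ 0.71006*I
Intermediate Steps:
H(L, c) = 0 (H(L, c) = (L + L*(-1))/6 = (L - L)/6 = (1/6)*0 = 0)
sqrt(-11337/22486 + H(164, -65)) = sqrt(-11337/22486 + 0) = sqrt(-11337/22486) = I*sqrt(254923782)/22486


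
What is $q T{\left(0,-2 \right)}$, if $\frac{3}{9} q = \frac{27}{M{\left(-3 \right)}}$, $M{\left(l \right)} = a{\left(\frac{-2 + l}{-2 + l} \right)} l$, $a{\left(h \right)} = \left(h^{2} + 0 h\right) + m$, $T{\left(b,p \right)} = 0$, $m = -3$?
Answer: $0$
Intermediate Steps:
$a{\left(h \right)} = -3 + h^{2}$ ($a{\left(h \right)} = \left(h^{2} + 0 h\right) - 3 = \left(h^{2} + 0\right) - 3 = h^{2} - 3 = -3 + h^{2}$)
$M{\left(l \right)} = - 2 l$ ($M{\left(l \right)} = \left(-3 + \left(\frac{-2 + l}{-2 + l}\right)^{2}\right) l = \left(-3 + 1^{2}\right) l = \left(-3 + 1\right) l = - 2 l$)
$q = \frac{27}{2}$ ($q = 3 \frac{27}{\left(-2\right) \left(-3\right)} = 3 \cdot \frac{27}{6} = 3 \cdot 27 \cdot \frac{1}{6} = 3 \cdot \frac{9}{2} = \frac{27}{2} \approx 13.5$)
$q T{\left(0,-2 \right)} = \frac{27}{2} \cdot 0 = 0$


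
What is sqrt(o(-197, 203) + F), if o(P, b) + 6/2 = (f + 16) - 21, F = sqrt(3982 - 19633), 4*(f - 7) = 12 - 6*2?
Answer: sqrt(-1 + 3*I*sqrt(1739)) ≈ 7.8774 + 7.9407*I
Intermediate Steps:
f = 7 (f = 7 + (12 - 6*2)/4 = 7 + (12 - 12)/4 = 7 + (1/4)*0 = 7 + 0 = 7)
F = 3*I*sqrt(1739) (F = sqrt(-15651) = 3*I*sqrt(1739) ≈ 125.1*I)
o(P, b) = -1 (o(P, b) = -3 + ((7 + 16) - 21) = -3 + (23 - 21) = -3 + 2 = -1)
sqrt(o(-197, 203) + F) = sqrt(-1 + 3*I*sqrt(1739))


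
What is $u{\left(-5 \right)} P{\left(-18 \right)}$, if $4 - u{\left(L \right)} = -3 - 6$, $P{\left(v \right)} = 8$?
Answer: $104$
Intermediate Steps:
$u{\left(L \right)} = 13$ ($u{\left(L \right)} = 4 - \left(-3 - 6\right) = 4 - -9 = 4 + 9 = 13$)
$u{\left(-5 \right)} P{\left(-18 \right)} = 13 \cdot 8 = 104$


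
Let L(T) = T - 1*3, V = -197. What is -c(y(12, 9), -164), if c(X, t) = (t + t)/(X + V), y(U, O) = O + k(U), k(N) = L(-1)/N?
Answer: -984/565 ≈ -1.7416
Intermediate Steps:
L(T) = -3 + T (L(T) = T - 3 = -3 + T)
k(N) = -4/N (k(N) = (-3 - 1)/N = -4/N)
y(U, O) = O - 4/U
c(X, t) = 2*t/(-197 + X) (c(X, t) = (t + t)/(X - 197) = (2*t)/(-197 + X) = 2*t/(-197 + X))
-c(y(12, 9), -164) = -2*(-164)/(-197 + (9 - 4/12)) = -2*(-164)/(-197 + (9 - 4*1/12)) = -2*(-164)/(-197 + (9 - 1/3)) = -2*(-164)/(-197 + 26/3) = -2*(-164)/(-565/3) = -2*(-164)*(-3)/565 = -1*984/565 = -984/565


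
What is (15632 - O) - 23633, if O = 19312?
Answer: -27313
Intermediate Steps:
(15632 - O) - 23633 = (15632 - 1*19312) - 23633 = (15632 - 19312) - 23633 = -3680 - 23633 = -27313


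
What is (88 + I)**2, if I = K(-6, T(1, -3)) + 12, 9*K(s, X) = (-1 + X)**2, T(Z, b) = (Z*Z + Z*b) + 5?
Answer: 817216/81 ≈ 10089.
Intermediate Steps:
T(Z, b) = 5 + Z**2 + Z*b (T(Z, b) = (Z**2 + Z*b) + 5 = 5 + Z**2 + Z*b)
K(s, X) = (-1 + X)**2/9
I = 112/9 (I = (-1 + (5 + 1**2 + 1*(-3)))**2/9 + 12 = (-1 + (5 + 1 - 3))**2/9 + 12 = (-1 + 3)**2/9 + 12 = (1/9)*2**2 + 12 = (1/9)*4 + 12 = 4/9 + 12 = 112/9 ≈ 12.444)
(88 + I)**2 = (88 + 112/9)**2 = (904/9)**2 = 817216/81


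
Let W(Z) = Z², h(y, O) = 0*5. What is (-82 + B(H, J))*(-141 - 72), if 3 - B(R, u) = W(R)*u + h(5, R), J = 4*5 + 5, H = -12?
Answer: 783627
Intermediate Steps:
h(y, O) = 0
J = 25 (J = 20 + 5 = 25)
B(R, u) = 3 - u*R² (B(R, u) = 3 - (R²*u + 0) = 3 - (u*R² + 0) = 3 - u*R²)
(-82 + B(H, J))*(-141 - 72) = (-82 + (3 - 1*25*(-12)²))*(-141 - 72) = (-82 + (3 - 1*25*144))*(-213) = (-82 + (3 - 3600))*(-213) = (-82 - 3597)*(-213) = -3679*(-213) = 783627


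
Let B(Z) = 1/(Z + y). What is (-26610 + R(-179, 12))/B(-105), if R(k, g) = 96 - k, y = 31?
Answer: 1948790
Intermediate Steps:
B(Z) = 1/(31 + Z) (B(Z) = 1/(Z + 31) = 1/(31 + Z))
(-26610 + R(-179, 12))/B(-105) = (-26610 + (96 - 1*(-179)))/(1/(31 - 105)) = (-26610 + (96 + 179))/(1/(-74)) = (-26610 + 275)/(-1/74) = -26335*(-74) = 1948790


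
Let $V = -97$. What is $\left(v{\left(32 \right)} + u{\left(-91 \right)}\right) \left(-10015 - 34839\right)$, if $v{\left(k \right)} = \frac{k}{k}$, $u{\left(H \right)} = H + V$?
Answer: $8387698$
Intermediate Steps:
$u{\left(H \right)} = -97 + H$ ($u{\left(H \right)} = H - 97 = -97 + H$)
$v{\left(k \right)} = 1$
$\left(v{\left(32 \right)} + u{\left(-91 \right)}\right) \left(-10015 - 34839\right) = \left(1 - 188\right) \left(-10015 - 34839\right) = \left(1 - 188\right) \left(-44854\right) = \left(-187\right) \left(-44854\right) = 8387698$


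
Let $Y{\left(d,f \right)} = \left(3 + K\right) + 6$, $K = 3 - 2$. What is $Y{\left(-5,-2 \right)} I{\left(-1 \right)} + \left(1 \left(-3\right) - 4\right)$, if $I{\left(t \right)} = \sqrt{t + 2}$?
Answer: $3$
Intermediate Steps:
$K = 1$ ($K = 3 - 2 = 1$)
$I{\left(t \right)} = \sqrt{2 + t}$
$Y{\left(d,f \right)} = 10$ ($Y{\left(d,f \right)} = \left(3 + 1\right) + 6 = 4 + 6 = 10$)
$Y{\left(-5,-2 \right)} I{\left(-1 \right)} + \left(1 \left(-3\right) - 4\right) = 10 \sqrt{2 - 1} + \left(1 \left(-3\right) - 4\right) = 10 \sqrt{1} - 7 = 10 \cdot 1 - 7 = 10 - 7 = 3$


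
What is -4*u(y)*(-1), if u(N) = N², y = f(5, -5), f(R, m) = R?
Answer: 100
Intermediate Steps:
y = 5
-4*u(y)*(-1) = -4*5²*(-1) = -4*25*(-1) = -100*(-1) = 100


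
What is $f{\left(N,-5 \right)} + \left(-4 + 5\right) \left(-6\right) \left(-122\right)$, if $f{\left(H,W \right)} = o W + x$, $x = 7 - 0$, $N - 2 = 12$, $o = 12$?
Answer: $679$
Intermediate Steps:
$N = 14$ ($N = 2 + 12 = 14$)
$x = 7$ ($x = 7 + 0 = 7$)
$f{\left(H,W \right)} = 7 + 12 W$ ($f{\left(H,W \right)} = 12 W + 7 = 7 + 12 W$)
$f{\left(N,-5 \right)} + \left(-4 + 5\right) \left(-6\right) \left(-122\right) = \left(7 + 12 \left(-5\right)\right) + \left(-4 + 5\right) \left(-6\right) \left(-122\right) = \left(7 - 60\right) + 1 \left(-6\right) \left(-122\right) = -53 - -732 = -53 + 732 = 679$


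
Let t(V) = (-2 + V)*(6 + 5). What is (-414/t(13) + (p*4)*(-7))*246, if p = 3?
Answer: -2602188/121 ≈ -21506.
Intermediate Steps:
t(V) = -22 + 11*V (t(V) = (-2 + V)*11 = -22 + 11*V)
(-414/t(13) + (p*4)*(-7))*246 = (-414/(-22 + 11*13) + (3*4)*(-7))*246 = (-414/(-22 + 143) + 12*(-7))*246 = (-414/121 - 84)*246 = -10578/121*246 = -2602188/121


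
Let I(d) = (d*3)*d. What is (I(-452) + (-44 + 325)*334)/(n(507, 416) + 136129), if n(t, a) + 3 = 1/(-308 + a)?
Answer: 76330728/14701609 ≈ 5.1920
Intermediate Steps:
I(d) = 3*d² (I(d) = (3*d)*d = 3*d²)
n(t, a) = -3 + 1/(-308 + a)
(I(-452) + (-44 + 325)*334)/(n(507, 416) + 136129) = (3*(-452)² + (-44 + 325)*334)/((925 - 3*416)/(-308 + 416) + 136129) = (3*204304 + 281*334)/((925 - 1248)/108 + 136129) = (612912 + 93854)/((1/108)*(-323) + 136129) = 706766/(-323/108 + 136129) = 706766/(14701609/108) = 706766*(108/14701609) = 76330728/14701609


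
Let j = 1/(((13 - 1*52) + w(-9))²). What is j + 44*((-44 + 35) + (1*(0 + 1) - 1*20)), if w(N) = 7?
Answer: -1261567/1024 ≈ -1232.0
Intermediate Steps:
j = 1/1024 (j = 1/(((13 - 1*52) + 7)²) = 1/(((13 - 52) + 7)²) = 1/((-39 + 7)²) = 1/((-32)²) = 1/1024 ≈ 0.00097656)
j + 44*((-44 + 35) + (1*(0 + 1) - 1*20)) = 1/1024 + 44*((-44 + 35) + (1*(0 + 1) - 1*20)) = 1/1024 + 44*(-9 + (1*1 - 20)) = 1/1024 + 44*(-9 + (1 - 20)) = 1/1024 + 44*(-9 - 19) = 1/1024 + 44*(-28) = 1/1024 - 1232 = -1261567/1024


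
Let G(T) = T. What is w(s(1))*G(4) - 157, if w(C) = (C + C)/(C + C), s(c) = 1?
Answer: -153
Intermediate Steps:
w(C) = 1 (w(C) = (2*C)/((2*C)) = (2*C)*(1/(2*C)) = 1)
w(s(1))*G(4) - 157 = 1*4 - 157 = 4 - 157 = -153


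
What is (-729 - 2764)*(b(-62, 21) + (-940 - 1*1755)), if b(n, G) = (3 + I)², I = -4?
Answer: 9410142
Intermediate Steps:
b(n, G) = 1 (b(n, G) = (3 - 4)² = (-1)² = 1)
(-729 - 2764)*(b(-62, 21) + (-940 - 1*1755)) = (-729 - 2764)*(1 + (-940 - 1*1755)) = -3493*(1 + (-940 - 1755)) = -3493*(1 - 2695) = -3493*(-2694) = 9410142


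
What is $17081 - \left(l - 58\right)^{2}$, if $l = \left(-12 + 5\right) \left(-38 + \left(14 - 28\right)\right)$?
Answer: $-76555$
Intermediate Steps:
$l = 364$ ($l = - 7 \left(-38 - 14\right) = \left(-7\right) \left(-52\right) = 364$)
$17081 - \left(l - 58\right)^{2} = 17081 - \left(364 - 58\right)^{2} = 17081 - 306^{2} = 17081 - 93636 = -76555$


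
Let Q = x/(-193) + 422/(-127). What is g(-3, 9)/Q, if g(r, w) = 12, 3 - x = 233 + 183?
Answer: -98044/9665 ≈ -10.144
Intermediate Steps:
x = -413 (x = 3 - (233 + 183) = 3 - 1*416 = 3 - 416 = -413)
Q = -28995/24511 (Q = -413/(-193) + 422/(-127) = -413*(-1/193) + 422*(-1/127) = 413/193 - 422/127 = -28995/24511 ≈ -1.1829)
g(-3, 9)/Q = 12/(-28995/24511) = 12*(-24511/28995) = -98044/9665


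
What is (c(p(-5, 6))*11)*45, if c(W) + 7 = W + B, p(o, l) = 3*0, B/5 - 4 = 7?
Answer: 23760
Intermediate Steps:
B = 55 (B = 20 + 5*7 = 20 + 35 = 55)
p(o, l) = 0
c(W) = 48 + W (c(W) = -7 + (W + 55) = -7 + (55 + W) = 48 + W)
(c(p(-5, 6))*11)*45 = ((48 + 0)*11)*45 = (48*11)*45 = 528*45 = 23760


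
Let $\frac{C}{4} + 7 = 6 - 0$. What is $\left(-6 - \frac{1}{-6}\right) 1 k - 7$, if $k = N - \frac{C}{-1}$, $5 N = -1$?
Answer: $\frac{35}{2} \approx 17.5$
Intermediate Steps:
$C = -4$ ($C = -28 + 4 \left(6 - 0\right) = -28 + 4 \left(6 + 0\right) = -28 + 4 \cdot 6 = -28 + 24 = -4$)
$N = - \frac{1}{5}$ ($N = \frac{1}{5} \left(-1\right) = - \frac{1}{5} \approx -0.2$)
$k = - \frac{21}{5}$ ($k = - \frac{1}{5} - - \frac{4}{-1} = - \frac{1}{5} - \left(-4\right) \left(-1\right) = - \frac{1}{5} - 4 = - \frac{21}{5} \approx -4.2$)
$\left(-6 - \frac{1}{-6}\right) 1 k - 7 = \left(-6 - \frac{1}{-6}\right) 1 \left(- \frac{21}{5}\right) - 7 = \left(-6 - - \frac{1}{6}\right) \left(- \frac{21}{5}\right) - 7 = \left(-6 + \frac{1}{6}\right) \left(- \frac{21}{5}\right) - 7 = \left(- \frac{35}{6}\right) \left(- \frac{21}{5}\right) - 7 = \frac{49}{2} - 7 = \frac{35}{2}$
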